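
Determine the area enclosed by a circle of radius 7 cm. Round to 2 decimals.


Shape: circle
Radius r = 7 cm
Formula: A = pi * r^2
r^2 = 7^2 = 49
A = pi * 49
A = 153.94
153.94 cm^2


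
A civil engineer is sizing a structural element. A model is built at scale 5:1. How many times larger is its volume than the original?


Linear scale factor k = 5
Rule: under a linear scaling by k, volumes scale by k^3.
k^3 = 5 * 5 * 5
k^3 = 25 * 5
k^3 = 125
Volume scales by a factor of 125.
125 (dimensionless)


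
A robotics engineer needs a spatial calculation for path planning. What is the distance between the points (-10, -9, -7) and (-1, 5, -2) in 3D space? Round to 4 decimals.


3D distance between two points
P1 = (-10, -9, -7), P2 = (-1, 5, -2)
Formula: d = sqrt((x2-x1)^2 + (y2-y1)^2 + (z2-z1)^2)
dx = -1 - -10 = 9
dy = 5 - -9 = 14
dz = -2 - -7 = 5
dx^2 + dy^2 + dz^2 = 81 + 196 + 25 = 302
d = sqrt(302)
d = 17.3781
17.3781 units


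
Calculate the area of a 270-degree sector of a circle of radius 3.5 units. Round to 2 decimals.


Shape: circular sector
Radius r = 3.5 units, Angle = 270 degrees
Formula: A = (angle/360) * pi * r^2
r^2 = 12.25
Fraction of circle = 270/360
A = (270/360) * pi * 12.25
A = 9.1875 * pi
A = 28.86
28.86 units^2


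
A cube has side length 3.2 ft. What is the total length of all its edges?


Shape: cube
Side s = 3.2 ft
A cube has 12 edges, all equal.
Formula: total edge length = 12 * s
Total = 12 * 3.2
Total = 38.4
38.4 ft


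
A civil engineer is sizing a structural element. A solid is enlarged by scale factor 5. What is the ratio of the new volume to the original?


Linear scale factor k = 5
Rule: under a linear scaling by k, volumes scale by k^3.
k^3 = 5 * 5 * 5
k^3 = 25 * 5
k^3 = 125
Volume scales by a factor of 125.
125 (dimensionless)


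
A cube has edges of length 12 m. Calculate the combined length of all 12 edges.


Shape: cube
Side s = 12 m
A cube has 12 edges, all equal.
Formula: total edge length = 12 * s
Total = 12 * 12
Total = 144
144 m


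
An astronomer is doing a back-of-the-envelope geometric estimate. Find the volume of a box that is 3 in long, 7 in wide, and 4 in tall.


Shape: rectangular prism
l = 3 in, w = 7 in, h = 4 in
Formula: V = l * w * h
V = 3 * 7 * 4
V = 21 * 4
V = 84
84 in^3


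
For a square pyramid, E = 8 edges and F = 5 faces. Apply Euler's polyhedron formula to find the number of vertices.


Polyhedron: square pyramid
Euler's formula for convex polyhedra: V - E + F = 2
Given: E = 8 edges and F = 5 faces
Solve for V:
V = 2 + E - F = 2 + 8 - 5 = 5
5 vertices


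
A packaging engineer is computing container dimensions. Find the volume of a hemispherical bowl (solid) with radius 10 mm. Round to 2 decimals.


Shape: hemisphere (half of a sphere)
Radius r = 10 mm
Formula: V = (1/2) * (4/3) * pi * r^3 = (2/3) * pi * r^3
r^3 = 1000
(2/3) * 1000 = 666.666667
V = 666.666667 * pi
V = 2094.4
2094.4 mm^3


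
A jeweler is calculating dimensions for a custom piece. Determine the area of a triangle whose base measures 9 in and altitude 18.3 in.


Shape: triangle
Base b = 9 in, Height h = 18.3 in
Formula: A = (1/2) * b * h
A = 0.5 * 9 * 18.3
A = 0.5 * 164.7
A = 82.35
82.35 in^2


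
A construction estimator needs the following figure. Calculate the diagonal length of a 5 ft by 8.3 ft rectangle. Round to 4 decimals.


Shape: rectangle (diagonal via Pythagoras)
Sides: 5 ft and 8.3 ft
Formula: d = sqrt(l^2 + w^2)
l^2 = 25, w^2 = 68.89
l^2 + w^2 = 93.89
d = sqrt(93.89)
d = 9.6897
9.6897 ft


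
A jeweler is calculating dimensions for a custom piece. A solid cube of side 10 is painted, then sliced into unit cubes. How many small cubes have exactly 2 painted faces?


Large cube: 10 x 10 x 10, cut into unit cubes.
n = 10, so n - 2 = 8
Cubes with 2 painted faces lie along the edges, excluding corners.
A cube has 12 edges; each contributes (n - 2) = 8 such cubes.
Count = 12 * 8 = 96
96 unit cubes


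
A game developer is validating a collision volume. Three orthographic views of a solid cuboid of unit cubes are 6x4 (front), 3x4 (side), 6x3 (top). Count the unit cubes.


Orthographic views of a solid rectangular block:
Front view 6 x 4 -> length = 6, height = 4
Side view 3 x 4 -> width = 3, height = 4 (consistent)
Top view 6 x 3 -> confirms length = 6, width = 3
The block is 6 x 3 x 4.
Total unit cubes = 6 * 3 * 4 = 72
72 unit cubes


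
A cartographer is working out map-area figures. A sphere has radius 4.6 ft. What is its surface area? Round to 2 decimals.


Shape: sphere
Radius r = 4.6 ft
Formula: SA = 4 * pi * r^2
r^2 = 21.16
SA = 4 * pi * 21.16
SA = 84.64 * pi
SA = 265.9
265.9 ft^2


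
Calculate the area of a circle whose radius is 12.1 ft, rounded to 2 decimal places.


Shape: circle
Radius r = 12.1 ft
Formula: A = pi * r^2
r^2 = 12.1^2 = 146.41
A = pi * 146.41
A = 459.96
459.96 ft^2


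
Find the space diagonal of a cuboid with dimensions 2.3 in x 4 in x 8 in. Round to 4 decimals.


Shape: rectangular box (space diagonal)
l = 2.3 in, w = 4 in, h = 8 in
Visualize: the diagonal of the base, then a right triangle with that diagonal and the height.
Formula: d = sqrt(l^2 + w^2 + h^2)
l^2 + w^2 + h^2 = 5.29 + 16 + 64 = 85.29
d = sqrt(85.29)
d = 9.2353
9.2353 in


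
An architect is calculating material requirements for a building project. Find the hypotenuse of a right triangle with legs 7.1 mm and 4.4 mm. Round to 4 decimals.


Shape: right triangle
Legs a = 7.1 mm, b = 4.4 mm
Formula: c = sqrt(a^2 + b^2)
a^2 = 50.41, b^2 = 19.36
a^2 + b^2 = 69.77
c = sqrt(69.77)
c = 8.3528
8.3528 mm


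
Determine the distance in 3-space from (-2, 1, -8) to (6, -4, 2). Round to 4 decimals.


3D distance between two points
P1 = (-2, 1, -8), P2 = (6, -4, 2)
Formula: d = sqrt((x2-x1)^2 + (y2-y1)^2 + (z2-z1)^2)
dx = 6 - -2 = 8
dy = -4 - 1 = -5
dz = 2 - -8 = 10
dx^2 + dy^2 + dz^2 = 64 + 25 + 100 = 189
d = sqrt(189)
d = 13.7477
13.7477 units


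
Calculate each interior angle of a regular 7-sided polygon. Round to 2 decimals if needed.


Shape: regular heptagon (7 sides)
Formula: interior angle = (n - 2) * 180 / n
(n - 2) = 5
(n - 2) * 180 = 900
angle = 900 / 7
angle = 128.57
128.57 degrees


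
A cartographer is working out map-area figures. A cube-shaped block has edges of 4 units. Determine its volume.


Shape: cube
Side s = 4 units
Formula: V = s^3
V = 4 * 4 * 4
V = 16 * 4
V = 64
64 units^3


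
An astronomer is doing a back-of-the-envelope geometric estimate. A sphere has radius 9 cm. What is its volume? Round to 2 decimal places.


Shape: sphere
Radius r = 9 cm
Formula: V = (4/3) * pi * r^3
r^3 = 729
(4/3) * 729 = 972
V = 972 * pi
V = 3053.63
3053.63 cm^3


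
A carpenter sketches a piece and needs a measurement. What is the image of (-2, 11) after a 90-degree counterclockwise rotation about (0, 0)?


Transformation: rotation about the origin
Original point: (-2, 11)
Rule for 90 deg counterclockwise: (x, y) -> (-y, x)
Apply: (-2, 11) -> (-11, -2)
(-11, -2)


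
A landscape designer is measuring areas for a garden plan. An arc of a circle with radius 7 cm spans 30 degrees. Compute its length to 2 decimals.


Shape: circular arc
Radius r = 7 cm, Angle = 30 degrees
Formula: L = (angle/360) * 2 * pi * r
2 * pi * r = 14 * pi
L = (30/360) * 14 * pi
L = 1.166667 * pi
L = 3.67
3.67 cm


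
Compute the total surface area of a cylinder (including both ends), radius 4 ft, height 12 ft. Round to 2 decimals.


Shape: closed cylinder
Radius r = 4 ft, Height h = 12 ft
Formula: SA = 2*pi*r^2 + 2*pi*r*h = 2*pi*r*(r + h)
r + h = 16
2 * r * (r + h) = 2 * 4 * 16 = 128
SA = 128 * pi
SA = 402.12
402.12 ft^2


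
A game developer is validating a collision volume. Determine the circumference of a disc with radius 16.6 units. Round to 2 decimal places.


Shape: circle
Radius r = 16.6 units
Formula: C = 2 * pi * r
C = 2 * pi * 16.6
C = 33.2 * pi
C = 104.3
104.3 units


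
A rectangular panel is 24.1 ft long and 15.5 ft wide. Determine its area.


Shape: rectangle
Length l = 24.1 ft, Width w = 15.5 ft
Formula: A = l * w
A = 24.1 * 15.5
A = 373.55
373.55 ft^2


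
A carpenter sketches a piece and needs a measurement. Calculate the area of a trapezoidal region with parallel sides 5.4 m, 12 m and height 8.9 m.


Shape: trapezoid
Parallel sides a = 5.4 m, b = 12 m; Height h = 8.9 m
Formula: A = (a + b) * h / 2
a + b = 5.4 + 12 = 17.4
A = 17.4 * 8.9 / 2
A = 154.86 / 2
A = 77.43
77.43 m^2


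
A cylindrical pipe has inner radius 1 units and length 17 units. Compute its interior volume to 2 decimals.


Shape: cylinder
Radius r = 1 units, Height h = 17 units
Formula: V = pi * r^2 * h
r^2 = 1
V = pi * 1 * 17
V = 17 * pi
V = 53.41
53.41 units^3


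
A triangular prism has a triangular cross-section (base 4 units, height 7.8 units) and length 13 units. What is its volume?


Shape: triangular prism
Triangle base = 4 units, triangle height = 7.8 units, prism length L = 13 units
Formula: V = (1/2 * b * h_tri) * L
Cross-section area = 0.5 * 4 * 7.8 = 15.6
V = 15.6 * 13
V = 202.8
202.8 units^3


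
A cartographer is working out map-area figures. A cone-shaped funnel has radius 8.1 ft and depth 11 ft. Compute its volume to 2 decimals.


Shape: cone
Radius r = 8.1 ft, Height h = 11 ft
Formula: V = (1/3) * pi * r^2 * h
r^2 = 65.61
pi * r^2 * h = pi * 65.61 * 11 = 721.71 * pi
V = 721.71 * pi / 3
V = 755.77
755.77 ft^3


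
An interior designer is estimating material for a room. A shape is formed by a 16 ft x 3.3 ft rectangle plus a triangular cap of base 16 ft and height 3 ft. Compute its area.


Composite shape: rectangle + triangle
Rectangle area = 16 * 3.3 = 52.8
Triangle area = 0.5 * 16 * 3 = 24
Total = 52.8 + 24
Total = 76.8
76.8 ft^2


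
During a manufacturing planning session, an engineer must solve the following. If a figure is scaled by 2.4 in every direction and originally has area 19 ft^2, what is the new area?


Linear scale factor k = 2.4
Original area = 19 ft^2
Rule: under a linear scaling by k, areas scale by k^2.
k^2 = 2.4^2 = 5.76
New area = 19 * 5.76
New area = 109.44
109.44 ft^2


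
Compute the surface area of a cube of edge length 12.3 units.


Shape: cube
Side s = 12.3 units
A cube has 6 square faces.
Formula: SA = 6 * s^2
s^2 = 151.29
SA = 6 * 151.29
SA = 907.74
907.74 units^2


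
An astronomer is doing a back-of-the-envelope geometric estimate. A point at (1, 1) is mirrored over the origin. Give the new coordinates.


Transformation: reflection
Original point: (1, 1)
Rule for reflection through the origin: (x, y) -> (-x, -y)
Apply: (1, 1) -> (-1, -1)
(-1, -1)


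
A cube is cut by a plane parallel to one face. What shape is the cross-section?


Solid: cube
Cutting plane: parallel to one face
Visualize the intersection of the plane with the solid's surface.
The boundary of the cut region is a square.
square


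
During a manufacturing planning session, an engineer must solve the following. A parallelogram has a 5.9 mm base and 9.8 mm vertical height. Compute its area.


Shape: parallelogram
Base b = 5.9 mm, Height h = 9.8 mm
Formula: A = b * h
A = 5.9 * 9.8
A = 57.82
57.82 mm^2


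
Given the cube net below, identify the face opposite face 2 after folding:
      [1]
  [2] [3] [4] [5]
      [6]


Net: cross layout. Take square 3 as the base (bottom).
Fold the four squares in the horizontal row up around 3: 2 -> left, 4 -> right, 5 wraps to the top.
Fold 1 and 6 up from 3: 1 -> back, 6 -> front.
Opposite pairs are therefore: (1, 6), (2, 4), (3, 5).
Face 2 is opposite face 4.
face 4


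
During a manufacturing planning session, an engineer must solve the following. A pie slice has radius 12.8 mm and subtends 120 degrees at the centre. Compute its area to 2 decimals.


Shape: circular sector
Radius r = 12.8 mm, Angle = 120 degrees
Formula: A = (angle/360) * pi * r^2
r^2 = 163.84
Fraction of circle = 120/360
A = (120/360) * pi * 163.84
A = 54.613333 * pi
A = 171.57
171.57 mm^2


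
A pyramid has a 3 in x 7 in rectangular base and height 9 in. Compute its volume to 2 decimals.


Shape: rectangular pyramid
Base: 3 in x 7 in, Height h = 9 in
Formula: V = (1/3) * base_area * h
base_area = 3 * 7 = 21
base_area * h = 21 * 9 = 189
V = 189 / 3
V = 63
63 in^3


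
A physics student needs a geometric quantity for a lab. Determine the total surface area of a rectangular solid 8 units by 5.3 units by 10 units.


Shape: rectangular prism
l = 8 units, w = 5.3 units, h = 10 units
Formula: SA = 2(lw + lh + wh)
lw = 42.4, lh = 80, wh = 53
lw + lh + wh = 175.4
SA = 2 * 175.4
SA = 350.8
350.8 units^2


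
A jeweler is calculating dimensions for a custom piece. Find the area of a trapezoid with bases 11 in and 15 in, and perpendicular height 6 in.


Shape: trapezoid
Parallel sides a = 11 in, b = 15 in; Height h = 6 in
Formula: A = (a + b) * h / 2
a + b = 11 + 15 = 26
A = 26 * 6 / 2
A = 156 / 2
A = 78
78 in^2


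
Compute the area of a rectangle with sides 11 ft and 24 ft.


Shape: rectangle
Length l = 11 ft, Width w = 24 ft
Formula: A = l * w
A = 11 * 24
A = 264
264 ft^2


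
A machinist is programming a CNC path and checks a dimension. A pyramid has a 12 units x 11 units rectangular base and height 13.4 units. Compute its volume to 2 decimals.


Shape: rectangular pyramid
Base: 12 units x 11 units, Height h = 13.4 units
Formula: V = (1/3) * base_area * h
base_area = 12 * 11 = 132
base_area * h = 132 * 13.4 = 1768.8
V = 1768.8 / 3
V = 589.6
589.6 units^3


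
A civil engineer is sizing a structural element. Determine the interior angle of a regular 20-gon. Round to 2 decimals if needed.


Shape: regular icosagon (20 sides)
Formula: interior angle = (n - 2) * 180 / n
(n - 2) = 18
(n - 2) * 180 = 3240
angle = 3240 / 20
angle = 162
162 degrees


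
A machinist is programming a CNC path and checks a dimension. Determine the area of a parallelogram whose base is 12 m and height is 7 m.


Shape: parallelogram
Base b = 12 m, Height h = 7 m
Formula: A = b * h
A = 12 * 7
A = 84
84 m^2


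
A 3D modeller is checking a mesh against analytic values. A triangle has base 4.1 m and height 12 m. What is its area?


Shape: triangle
Base b = 4.1 m, Height h = 12 m
Formula: A = (1/2) * b * h
A = 0.5 * 4.1 * 12
A = 0.5 * 49.2
A = 24.6
24.6 m^2


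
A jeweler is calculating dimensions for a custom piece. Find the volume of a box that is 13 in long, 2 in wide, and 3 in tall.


Shape: rectangular prism
l = 13 in, w = 2 in, h = 3 in
Formula: V = l * w * h
V = 13 * 2 * 3
V = 26 * 3
V = 78
78 in^3


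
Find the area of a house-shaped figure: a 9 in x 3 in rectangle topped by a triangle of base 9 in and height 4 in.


Composite shape: rectangle + triangle
Rectangle area = 9 * 3 = 27
Triangle area = 0.5 * 9 * 4 = 18
Total = 27 + 18
Total = 45
45 in^2


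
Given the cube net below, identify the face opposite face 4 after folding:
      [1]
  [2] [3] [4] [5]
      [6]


Net: cross layout. Take square 3 as the base (bottom).
Fold the four squares in the horizontal row up around 3: 2 -> left, 4 -> right, 5 wraps to the top.
Fold 1 and 6 up from 3: 1 -> back, 6 -> front.
Opposite pairs are therefore: (1, 6), (2, 4), (3, 5).
Face 4 is opposite face 2.
face 2


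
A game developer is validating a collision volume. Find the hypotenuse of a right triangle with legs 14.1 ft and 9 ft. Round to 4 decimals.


Shape: right triangle
Legs a = 14.1 ft, b = 9 ft
Formula: c = sqrt(a^2 + b^2)
a^2 = 198.81, b^2 = 81
a^2 + b^2 = 279.81
c = sqrt(279.81)
c = 16.7275
16.7275 ft


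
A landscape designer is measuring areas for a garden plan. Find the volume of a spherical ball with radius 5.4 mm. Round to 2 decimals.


Shape: sphere
Radius r = 5.4 mm
Formula: V = (4/3) * pi * r^3
r^3 = 157.464
(4/3) * 157.464 = 209.952
V = 209.952 * pi
V = 659.58
659.58 mm^3


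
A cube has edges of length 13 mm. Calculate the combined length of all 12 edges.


Shape: cube
Side s = 13 mm
A cube has 12 edges, all equal.
Formula: total edge length = 12 * s
Total = 12 * 13
Total = 156
156 mm


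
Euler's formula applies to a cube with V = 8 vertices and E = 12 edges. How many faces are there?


Polyhedron: cube
Euler's formula for convex polyhedra: V - E + F = 2
Given: V = 8 vertices and E = 12 edges
Solve for F:
F = 2 + E - V = 2 + 12 - 8 = 6
6 faces


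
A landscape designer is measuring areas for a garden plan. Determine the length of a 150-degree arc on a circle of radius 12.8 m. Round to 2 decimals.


Shape: circular arc
Radius r = 12.8 m, Angle = 150 degrees
Formula: L = (angle/360) * 2 * pi * r
2 * pi * r = 25.6 * pi
L = (150/360) * 25.6 * pi
L = 10.666667 * pi
L = 33.51
33.51 m


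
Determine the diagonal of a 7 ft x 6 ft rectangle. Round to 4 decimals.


Shape: rectangle (diagonal via Pythagoras)
Sides: 7 ft and 6 ft
Formula: d = sqrt(l^2 + w^2)
l^2 = 49, w^2 = 36
l^2 + w^2 = 85
d = sqrt(85)
d = 9.2195
9.2195 ft


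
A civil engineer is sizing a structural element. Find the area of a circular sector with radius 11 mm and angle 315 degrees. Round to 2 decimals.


Shape: circular sector
Radius r = 11 mm, Angle = 315 degrees
Formula: A = (angle/360) * pi * r^2
r^2 = 121
Fraction of circle = 315/360
A = (315/360) * pi * 121
A = 105.875 * pi
A = 332.62
332.62 mm^2


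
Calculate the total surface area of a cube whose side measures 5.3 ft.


Shape: cube
Side s = 5.3 ft
A cube has 6 square faces.
Formula: SA = 6 * s^2
s^2 = 28.09
SA = 6 * 28.09
SA = 168.54
168.54 ft^2


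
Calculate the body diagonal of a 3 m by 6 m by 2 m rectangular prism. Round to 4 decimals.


Shape: rectangular box (space diagonal)
l = 3 m, w = 6 m, h = 2 m
Visualize: the diagonal of the base, then a right triangle with that diagonal and the height.
Formula: d = sqrt(l^2 + w^2 + h^2)
l^2 + w^2 + h^2 = 9 + 36 + 4 = 49
d = sqrt(49)
d = 7.0
7 m


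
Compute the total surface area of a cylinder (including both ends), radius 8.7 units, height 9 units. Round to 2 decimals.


Shape: closed cylinder
Radius r = 8.7 units, Height h = 9 units
Formula: SA = 2*pi*r^2 + 2*pi*r*h = 2*pi*r*(r + h)
r + h = 17.7
2 * r * (r + h) = 2 * 8.7 * 17.7 = 307.98
SA = 307.98 * pi
SA = 967.55
967.55 units^2


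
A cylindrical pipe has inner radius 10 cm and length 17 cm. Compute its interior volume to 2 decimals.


Shape: cylinder
Radius r = 10 cm, Height h = 17 cm
Formula: V = pi * r^2 * h
r^2 = 100
V = pi * 100 * 17
V = 1700 * pi
V = 5340.71
5340.71 cm^3


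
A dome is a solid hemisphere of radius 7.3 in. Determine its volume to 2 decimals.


Shape: hemisphere (half of a sphere)
Radius r = 7.3 in
Formula: V = (1/2) * (4/3) * pi * r^3 = (2/3) * pi * r^3
r^3 = 389.017
(2/3) * 389.017 = 259.344667
V = 259.344667 * pi
V = 814.76
814.76 in^3


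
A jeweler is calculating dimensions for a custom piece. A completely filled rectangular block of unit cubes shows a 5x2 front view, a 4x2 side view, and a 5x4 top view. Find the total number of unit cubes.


Orthographic views of a solid rectangular block:
Front view 5 x 2 -> length = 5, height = 2
Side view 4 x 2 -> width = 4, height = 2 (consistent)
Top view 5 x 4 -> confirms length = 5, width = 4
The block is 5 x 4 x 2.
Total unit cubes = 5 * 4 * 2 = 40
40 unit cubes


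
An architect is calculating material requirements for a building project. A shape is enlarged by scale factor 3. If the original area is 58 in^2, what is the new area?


Linear scale factor k = 3
Original area = 58 in^2
Rule: under a linear scaling by k, areas scale by k^2.
k^2 = 3^2 = 9
New area = 58 * 9
New area = 522
522 in^2


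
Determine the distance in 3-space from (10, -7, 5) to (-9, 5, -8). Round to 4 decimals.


3D distance between two points
P1 = (10, -7, 5), P2 = (-9, 5, -8)
Formula: d = sqrt((x2-x1)^2 + (y2-y1)^2 + (z2-z1)^2)
dx = -9 - 10 = -19
dy = 5 - -7 = 12
dz = -8 - 5 = -13
dx^2 + dy^2 + dz^2 = 361 + 144 + 169 = 674
d = sqrt(674)
d = 25.9615
25.9615 units


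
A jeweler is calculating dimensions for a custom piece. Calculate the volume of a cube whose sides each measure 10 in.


Shape: cube
Side s = 10 in
Formula: V = s^3
V = 10 * 10 * 10
V = 100 * 10
V = 1000
1000 in^3


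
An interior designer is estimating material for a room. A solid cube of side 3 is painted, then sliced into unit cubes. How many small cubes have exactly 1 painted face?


Large cube: 3 x 3 x 3, cut into unit cubes.
n = 3, so n - 2 = 1
Cubes with 1 painted face lie in the interior of each face.
A cube has 6 faces; each contributes (n - 2)^2 = 1 such cubes.
Count = 6 * 1 = 6
6 unit cubes


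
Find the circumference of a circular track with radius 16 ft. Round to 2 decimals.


Shape: circle
Radius r = 16 ft
Formula: C = 2 * pi * r
C = 2 * pi * 16
C = 32 * pi
C = 100.53
100.53 ft


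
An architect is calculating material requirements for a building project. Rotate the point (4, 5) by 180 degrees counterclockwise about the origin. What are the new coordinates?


Transformation: rotation about the origin
Original point: (4, 5)
Rule for 180 deg: (x, y) -> (-x, -y)
Apply: (4, 5) -> (-4, -5)
(-4, -5)


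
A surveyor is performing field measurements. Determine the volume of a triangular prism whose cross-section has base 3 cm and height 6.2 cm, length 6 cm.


Shape: triangular prism
Triangle base = 3 cm, triangle height = 6.2 cm, prism length L = 6 cm
Formula: V = (1/2 * b * h_tri) * L
Cross-section area = 0.5 * 3 * 6.2 = 9.3
V = 9.3 * 6
V = 55.8
55.8 cm^3


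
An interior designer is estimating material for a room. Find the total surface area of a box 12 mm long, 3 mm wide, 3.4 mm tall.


Shape: rectangular prism
l = 12 mm, w = 3 mm, h = 3.4 mm
Formula: SA = 2(lw + lh + wh)
lw = 36, lh = 40.8, wh = 10.2
lw + lh + wh = 87
SA = 2 * 87
SA = 174
174 mm^2


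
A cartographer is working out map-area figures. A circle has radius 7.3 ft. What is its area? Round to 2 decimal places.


Shape: circle
Radius r = 7.3 ft
Formula: A = pi * r^2
r^2 = 7.3^2 = 53.29
A = pi * 53.29
A = 167.42
167.42 ft^2


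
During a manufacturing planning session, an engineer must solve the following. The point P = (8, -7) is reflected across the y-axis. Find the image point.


Transformation: reflection
Original point: (8, -7)
Rule for reflection over the y-axis: (x, y) -> (-x, y)
Apply: (8, -7) -> (-8, -7)
(-8, -7)


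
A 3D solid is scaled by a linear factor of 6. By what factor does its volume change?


Linear scale factor k = 6
Rule: under a linear scaling by k, volumes scale by k^3.
k^3 = 6 * 6 * 6
k^3 = 36 * 6
k^3 = 216
Volume scales by a factor of 216.
216 (dimensionless)


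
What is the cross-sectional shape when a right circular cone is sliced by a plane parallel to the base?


Solid: right circular cone
Cutting plane: parallel to the base
Visualize the intersection of the plane with the solid's surface.
The boundary of the cut region is a circle.
circle


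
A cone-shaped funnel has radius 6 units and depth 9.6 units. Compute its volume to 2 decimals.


Shape: cone
Radius r = 6 units, Height h = 9.6 units
Formula: V = (1/3) * pi * r^2 * h
r^2 = 36
pi * r^2 * h = pi * 36 * 9.6 = 345.6 * pi
V = 345.6 * pi / 3
V = 361.91
361.91 units^3


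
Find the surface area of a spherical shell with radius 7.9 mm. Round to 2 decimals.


Shape: sphere
Radius r = 7.9 mm
Formula: SA = 4 * pi * r^2
r^2 = 62.41
SA = 4 * pi * 62.41
SA = 249.64 * pi
SA = 784.27
784.27 mm^2


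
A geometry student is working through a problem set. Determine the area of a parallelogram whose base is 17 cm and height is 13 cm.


Shape: parallelogram
Base b = 17 cm, Height h = 13 cm
Formula: A = b * h
A = 17 * 13
A = 221
221 cm^2


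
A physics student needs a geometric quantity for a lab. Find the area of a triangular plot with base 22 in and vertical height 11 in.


Shape: triangle
Base b = 22 in, Height h = 11 in
Formula: A = (1/2) * b * h
A = 0.5 * 22 * 11
A = 0.5 * 242
A = 121
121 in^2


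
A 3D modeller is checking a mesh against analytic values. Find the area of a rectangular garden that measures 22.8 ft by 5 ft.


Shape: rectangle
Length l = 22.8 ft, Width w = 5 ft
Formula: A = l * w
A = 22.8 * 5
A = 114
114 ft^2


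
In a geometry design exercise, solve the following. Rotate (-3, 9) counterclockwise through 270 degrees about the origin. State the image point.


Transformation: rotation about the origin
Original point: (-3, 9)
Rule for 270 deg counterclockwise: (x, y) -> (y, -x)
Apply: (-3, 9) -> (9, 3)
(9, 3)


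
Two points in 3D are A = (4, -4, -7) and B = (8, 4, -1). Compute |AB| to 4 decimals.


3D distance between two points
P1 = (4, -4, -7), P2 = (8, 4, -1)
Formula: d = sqrt((x2-x1)^2 + (y2-y1)^2 + (z2-z1)^2)
dx = 8 - 4 = 4
dy = 4 - -4 = 8
dz = -1 - -7 = 6
dx^2 + dy^2 + dz^2 = 16 + 64 + 36 = 116
d = sqrt(116)
d = 10.7703
10.7703 units


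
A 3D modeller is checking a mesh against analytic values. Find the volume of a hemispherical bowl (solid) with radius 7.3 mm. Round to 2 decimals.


Shape: hemisphere (half of a sphere)
Radius r = 7.3 mm
Formula: V = (1/2) * (4/3) * pi * r^3 = (2/3) * pi * r^3
r^3 = 389.017
(2/3) * 389.017 = 259.344667
V = 259.344667 * pi
V = 814.76
814.76 mm^3


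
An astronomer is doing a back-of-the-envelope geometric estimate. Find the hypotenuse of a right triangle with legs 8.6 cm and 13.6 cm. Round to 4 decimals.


Shape: right triangle
Legs a = 8.6 cm, b = 13.6 cm
Formula: c = sqrt(a^2 + b^2)
a^2 = 73.96, b^2 = 184.96
a^2 + b^2 = 258.92
c = sqrt(258.92)
c = 16.091
16.091 cm


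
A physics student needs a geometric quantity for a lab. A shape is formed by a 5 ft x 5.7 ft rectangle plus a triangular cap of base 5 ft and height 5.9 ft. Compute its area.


Composite shape: rectangle + triangle
Rectangle area = 5 * 5.7 = 28.5
Triangle area = 0.5 * 5 * 5.9 = 14.75
Total = 28.5 + 14.75
Total = 43.25
43.25 ft^2


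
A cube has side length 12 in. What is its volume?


Shape: cube
Side s = 12 in
Formula: V = s^3
V = 12 * 12 * 12
V = 144 * 12
V = 1728
1728 in^3


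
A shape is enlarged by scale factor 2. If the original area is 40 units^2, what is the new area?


Linear scale factor k = 2
Original area = 40 units^2
Rule: under a linear scaling by k, areas scale by k^2.
k^2 = 2^2 = 4
New area = 40 * 4
New area = 160
160 units^2


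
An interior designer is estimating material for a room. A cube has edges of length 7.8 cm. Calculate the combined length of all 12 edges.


Shape: cube
Side s = 7.8 cm
A cube has 12 edges, all equal.
Formula: total edge length = 12 * s
Total = 12 * 7.8
Total = 93.6
93.6 cm


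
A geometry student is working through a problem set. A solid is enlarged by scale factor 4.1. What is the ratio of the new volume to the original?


Linear scale factor k = 4.1
Rule: under a linear scaling by k, volumes scale by k^3.
k^3 = 4.1 * 4.1 * 4.1
k^3 = 16.81 * 4.1
k^3 = 68.921
Volume scales by a factor of 68.921.
68.921 (dimensionless)


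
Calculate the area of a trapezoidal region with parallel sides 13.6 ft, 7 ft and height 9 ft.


Shape: trapezoid
Parallel sides a = 13.6 ft, b = 7 ft; Height h = 9 ft
Formula: A = (a + b) * h / 2
a + b = 13.6 + 7 = 20.6
A = 20.6 * 9 / 2
A = 185.4 / 2
A = 92.7
92.7 ft^2


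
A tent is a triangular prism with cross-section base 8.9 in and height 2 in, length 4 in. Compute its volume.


Shape: triangular prism
Triangle base = 8.9 in, triangle height = 2 in, prism length L = 4 in
Formula: V = (1/2 * b * h_tri) * L
Cross-section area = 0.5 * 8.9 * 2 = 8.9
V = 8.9 * 4
V = 35.6
35.6 in^3


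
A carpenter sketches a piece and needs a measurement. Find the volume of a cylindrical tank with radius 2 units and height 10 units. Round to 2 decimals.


Shape: cylinder
Radius r = 2 units, Height h = 10 units
Formula: V = pi * r^2 * h
r^2 = 4
V = pi * 4 * 10
V = 40 * pi
V = 125.66
125.66 units^3


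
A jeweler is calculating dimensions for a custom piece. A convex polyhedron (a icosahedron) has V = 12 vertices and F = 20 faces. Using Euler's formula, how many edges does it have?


Polyhedron: icosahedron
Euler's formula for convex polyhedra: V - E + F = 2
Given: V = 12 vertices and F = 20 faces
Solve for E:
E = V + F - 2 = 12 + 20 - 2 = 30
30 edges


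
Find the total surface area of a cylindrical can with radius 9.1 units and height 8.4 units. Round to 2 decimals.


Shape: closed cylinder
Radius r = 9.1 units, Height h = 8.4 units
Formula: SA = 2*pi*r^2 + 2*pi*r*h = 2*pi*r*(r + h)
r + h = 17.5
2 * r * (r + h) = 2 * 9.1 * 17.5 = 318.5
SA = 318.5 * pi
SA = 1000.6
1000.6 units^2


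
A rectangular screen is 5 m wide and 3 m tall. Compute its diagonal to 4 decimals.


Shape: rectangle (diagonal via Pythagoras)
Sides: 5 m and 3 m
Formula: d = sqrt(l^2 + w^2)
l^2 = 25, w^2 = 9
l^2 + w^2 = 34
d = sqrt(34)
d = 5.831
5.831 m


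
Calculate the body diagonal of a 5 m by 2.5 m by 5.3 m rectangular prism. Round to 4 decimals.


Shape: rectangular box (space diagonal)
l = 5 m, w = 2.5 m, h = 5.3 m
Visualize: the diagonal of the base, then a right triangle with that diagonal and the height.
Formula: d = sqrt(l^2 + w^2 + h^2)
l^2 + w^2 + h^2 = 25 + 6.25 + 28.09 = 59.34
d = sqrt(59.34)
d = 7.7032
7.7032 m


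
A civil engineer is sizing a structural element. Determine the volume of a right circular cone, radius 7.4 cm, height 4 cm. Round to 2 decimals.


Shape: cone
Radius r = 7.4 cm, Height h = 4 cm
Formula: V = (1/3) * pi * r^2 * h
r^2 = 54.76
pi * r^2 * h = pi * 54.76 * 4 = 219.04 * pi
V = 219.04 * pi / 3
V = 229.38
229.38 cm^3


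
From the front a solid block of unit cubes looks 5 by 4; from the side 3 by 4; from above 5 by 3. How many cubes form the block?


Orthographic views of a solid rectangular block:
Front view 5 x 4 -> length = 5, height = 4
Side view 3 x 4 -> width = 3, height = 4 (consistent)
Top view 5 x 3 -> confirms length = 5, width = 3
The block is 5 x 3 x 4.
Total unit cubes = 5 * 3 * 4 = 60
60 unit cubes


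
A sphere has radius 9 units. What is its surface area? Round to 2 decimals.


Shape: sphere
Radius r = 9 units
Formula: SA = 4 * pi * r^2
r^2 = 81
SA = 4 * pi * 81
SA = 324 * pi
SA = 1017.88
1017.88 units^2


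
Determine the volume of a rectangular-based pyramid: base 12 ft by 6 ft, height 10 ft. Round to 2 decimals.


Shape: rectangular pyramid
Base: 12 ft x 6 ft, Height h = 10 ft
Formula: V = (1/3) * base_area * h
base_area = 12 * 6 = 72
base_area * h = 72 * 10 = 720
V = 720 / 3
V = 240
240 ft^3


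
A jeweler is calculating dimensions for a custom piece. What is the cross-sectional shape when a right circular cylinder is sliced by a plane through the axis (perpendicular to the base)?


Solid: right circular cylinder
Cutting plane: through the axis (perpendicular to the base)
Visualize the intersection of the plane with the solid's surface.
The boundary of the cut region is a rectangle.
rectangle


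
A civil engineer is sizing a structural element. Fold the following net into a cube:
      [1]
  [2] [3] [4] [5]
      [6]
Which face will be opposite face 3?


Net: cross layout. Take square 3 as the base (bottom).
Fold the four squares in the horizontal row up around 3: 2 -> left, 4 -> right, 5 wraps to the top.
Fold 1 and 6 up from 3: 1 -> back, 6 -> front.
Opposite pairs are therefore: (1, 6), (2, 4), (3, 5).
Face 3 is opposite face 5.
face 5


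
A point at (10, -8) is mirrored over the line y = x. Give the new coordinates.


Transformation: reflection
Original point: (10, -8)
Rule for reflection over y = x: (x, y) -> (y, x)
Apply: (10, -8) -> (-8, 10)
(-8, 10)


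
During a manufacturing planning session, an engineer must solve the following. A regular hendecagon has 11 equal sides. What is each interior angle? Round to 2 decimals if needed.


Shape: regular hendecagon (11 sides)
Formula: interior angle = (n - 2) * 180 / n
(n - 2) = 9
(n - 2) * 180 = 1620
angle = 1620 / 11
angle = 147.27
147.27 degrees


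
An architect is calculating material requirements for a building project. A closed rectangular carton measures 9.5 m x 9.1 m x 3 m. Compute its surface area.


Shape: rectangular prism
l = 9.5 m, w = 9.1 m, h = 3 m
Formula: SA = 2(lw + lh + wh)
lw = 86.45, lh = 28.5, wh = 27.3
lw + lh + wh = 142.25
SA = 2 * 142.25
SA = 284.5
284.5 m^2


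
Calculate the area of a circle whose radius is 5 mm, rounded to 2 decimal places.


Shape: circle
Radius r = 5 mm
Formula: A = pi * r^2
r^2 = 5^2 = 25
A = pi * 25
A = 78.54
78.54 mm^2


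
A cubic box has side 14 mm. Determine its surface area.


Shape: cube
Side s = 14 mm
A cube has 6 square faces.
Formula: SA = 6 * s^2
s^2 = 196
SA = 6 * 196
SA = 1176
1176 mm^2


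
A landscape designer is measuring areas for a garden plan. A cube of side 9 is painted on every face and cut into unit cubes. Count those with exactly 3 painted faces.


Large cube: 9 x 9 x 9, cut into unit cubes.
Cubes with 3 painted faces are at the corners. A cube always has 8 corners.
Count = 8
8 unit cubes


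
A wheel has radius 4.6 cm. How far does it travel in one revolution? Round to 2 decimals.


Shape: circle
Radius r = 4.6 cm
Formula: C = 2 * pi * r
C = 2 * pi * 4.6
C = 9.2 * pi
C = 28.9
28.9 cm


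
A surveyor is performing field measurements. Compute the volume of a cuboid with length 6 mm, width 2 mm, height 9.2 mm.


Shape: rectangular prism
l = 6 mm, w = 2 mm, h = 9.2 mm
Formula: V = l * w * h
V = 6 * 2 * 9.2
V = 12 * 9.2
V = 110.4
110.4 mm^3


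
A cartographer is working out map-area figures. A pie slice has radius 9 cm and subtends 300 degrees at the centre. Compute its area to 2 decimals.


Shape: circular sector
Radius r = 9 cm, Angle = 300 degrees
Formula: A = (angle/360) * pi * r^2
r^2 = 81
Fraction of circle = 300/360
A = (300/360) * pi * 81
A = 67.5 * pi
A = 212.06
212.06 cm^2


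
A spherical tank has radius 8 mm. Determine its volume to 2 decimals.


Shape: sphere
Radius r = 8 mm
Formula: V = (4/3) * pi * r^3
r^3 = 512
(4/3) * 512 = 682.666667
V = 682.666667 * pi
V = 2144.66
2144.66 mm^3


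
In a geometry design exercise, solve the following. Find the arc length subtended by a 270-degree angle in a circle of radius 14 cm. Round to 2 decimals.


Shape: circular arc
Radius r = 14 cm, Angle = 270 degrees
Formula: L = (angle/360) * 2 * pi * r
2 * pi * r = 28 * pi
L = (270/360) * 28 * pi
L = 21 * pi
L = 65.97
65.97 cm


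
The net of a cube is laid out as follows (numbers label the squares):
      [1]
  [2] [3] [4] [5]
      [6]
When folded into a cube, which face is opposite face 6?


Net: cross layout. Take square 3 as the base (bottom).
Fold the four squares in the horizontal row up around 3: 2 -> left, 4 -> right, 5 wraps to the top.
Fold 1 and 6 up from 3: 1 -> back, 6 -> front.
Opposite pairs are therefore: (1, 6), (2, 4), (3, 5).
Face 6 is opposite face 1.
face 1


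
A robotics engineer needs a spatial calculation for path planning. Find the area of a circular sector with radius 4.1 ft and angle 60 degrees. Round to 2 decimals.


Shape: circular sector
Radius r = 4.1 ft, Angle = 60 degrees
Formula: A = (angle/360) * pi * r^2
r^2 = 16.81
Fraction of circle = 60/360
A = (60/360) * pi * 16.81
A = 2.801667 * pi
A = 8.8
8.8 ft^2


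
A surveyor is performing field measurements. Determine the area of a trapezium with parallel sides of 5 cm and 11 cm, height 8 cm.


Shape: trapezoid
Parallel sides a = 5 cm, b = 11 cm; Height h = 8 cm
Formula: A = (a + b) * h / 2
a + b = 5 + 11 = 16
A = 16 * 8 / 2
A = 128 / 2
A = 64
64 cm^2


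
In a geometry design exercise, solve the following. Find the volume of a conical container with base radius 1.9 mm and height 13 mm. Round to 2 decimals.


Shape: cone
Radius r = 1.9 mm, Height h = 13 mm
Formula: V = (1/3) * pi * r^2 * h
r^2 = 3.61
pi * r^2 * h = pi * 3.61 * 13 = 46.93 * pi
V = 46.93 * pi / 3
V = 49.14
49.14 mm^3


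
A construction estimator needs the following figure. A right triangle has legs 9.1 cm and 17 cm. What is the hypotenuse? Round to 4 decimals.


Shape: right triangle
Legs a = 9.1 cm, b = 17 cm
Formula: c = sqrt(a^2 + b^2)
a^2 = 82.81, b^2 = 289
a^2 + b^2 = 371.81
c = sqrt(371.81)
c = 19.2824
19.2824 cm


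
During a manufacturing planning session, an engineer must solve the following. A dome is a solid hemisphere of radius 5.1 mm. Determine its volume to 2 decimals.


Shape: hemisphere (half of a sphere)
Radius r = 5.1 mm
Formula: V = (1/2) * (4/3) * pi * r^3 = (2/3) * pi * r^3
r^3 = 132.651
(2/3) * 132.651 = 88.434
V = 88.434 * pi
V = 277.82
277.82 mm^3


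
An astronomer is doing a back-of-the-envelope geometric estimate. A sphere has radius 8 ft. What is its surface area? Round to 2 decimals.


Shape: sphere
Radius r = 8 ft
Formula: SA = 4 * pi * r^2
r^2 = 64
SA = 4 * pi * 64
SA = 256 * pi
SA = 804.25
804.25 ft^2


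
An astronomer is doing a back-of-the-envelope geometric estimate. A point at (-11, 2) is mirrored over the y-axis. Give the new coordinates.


Transformation: reflection
Original point: (-11, 2)
Rule for reflection over the y-axis: (x, y) -> (-x, y)
Apply: (-11, 2) -> (11, 2)
(11, 2)


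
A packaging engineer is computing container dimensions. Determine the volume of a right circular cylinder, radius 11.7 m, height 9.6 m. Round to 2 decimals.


Shape: cylinder
Radius r = 11.7 m, Height h = 9.6 m
Formula: V = pi * r^2 * h
r^2 = 136.89
V = pi * 136.89 * 9.6
V = 1314.144 * pi
V = 4128.51
4128.51 m^3


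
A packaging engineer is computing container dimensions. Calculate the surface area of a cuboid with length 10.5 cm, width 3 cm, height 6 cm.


Shape: rectangular prism
l = 10.5 cm, w = 3 cm, h = 6 cm
Formula: SA = 2(lw + lh + wh)
lw = 31.5, lh = 63, wh = 18
lw + lh + wh = 112.5
SA = 2 * 112.5
SA = 225
225 cm^2


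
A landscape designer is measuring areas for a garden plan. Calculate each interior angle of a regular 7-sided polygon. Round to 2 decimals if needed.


Shape: regular heptagon (7 sides)
Formula: interior angle = (n - 2) * 180 / n
(n - 2) = 5
(n - 2) * 180 = 900
angle = 900 / 7
angle = 128.57
128.57 degrees


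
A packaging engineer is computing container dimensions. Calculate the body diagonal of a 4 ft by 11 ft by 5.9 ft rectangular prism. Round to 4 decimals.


Shape: rectangular box (space diagonal)
l = 4 ft, w = 11 ft, h = 5.9 ft
Visualize: the diagonal of the base, then a right triangle with that diagonal and the height.
Formula: d = sqrt(l^2 + w^2 + h^2)
l^2 + w^2 + h^2 = 16 + 121 + 34.81 = 171.81
d = sqrt(171.81)
d = 13.1076
13.1076 ft


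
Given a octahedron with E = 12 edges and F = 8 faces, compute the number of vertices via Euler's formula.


Polyhedron: octahedron
Euler's formula for convex polyhedra: V - E + F = 2
Given: E = 12 edges and F = 8 faces
Solve for V:
V = 2 + E - F = 2 + 12 - 8 = 6
6 vertices


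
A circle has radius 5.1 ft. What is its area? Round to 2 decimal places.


Shape: circle
Radius r = 5.1 ft
Formula: A = pi * r^2
r^2 = 5.1^2 = 26.01
A = pi * 26.01
A = 81.71
81.71 ft^2


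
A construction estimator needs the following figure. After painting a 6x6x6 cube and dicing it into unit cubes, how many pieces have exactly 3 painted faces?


Large cube: 6 x 6 x 6, cut into unit cubes.
Cubes with 3 painted faces are at the corners. A cube always has 8 corners.
Count = 8
8 unit cubes


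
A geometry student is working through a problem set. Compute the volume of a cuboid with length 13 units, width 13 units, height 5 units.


Shape: rectangular prism
l = 13 units, w = 13 units, h = 5 units
Formula: V = l * w * h
V = 13 * 13 * 5
V = 169 * 5
V = 845
845 units^3


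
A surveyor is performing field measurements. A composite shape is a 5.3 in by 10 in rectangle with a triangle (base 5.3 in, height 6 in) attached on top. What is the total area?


Composite shape: rectangle + triangle
Rectangle area = 5.3 * 10 = 53
Triangle area = 0.5 * 5.3 * 6 = 15.9
Total = 53 + 15.9
Total = 68.9
68.9 in^2


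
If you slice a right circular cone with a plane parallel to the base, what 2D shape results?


Solid: right circular cone
Cutting plane: parallel to the base
Visualize the intersection of the plane with the solid's surface.
The boundary of the cut region is a circle.
circle
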